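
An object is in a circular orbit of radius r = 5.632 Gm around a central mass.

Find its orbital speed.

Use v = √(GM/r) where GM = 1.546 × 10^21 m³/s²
r = 5.632 Gm = 5.632 × 10^9 m
GM = 1.546 × 10^21 m³/s²
GM/r = (1.546 × 10^21) / (5.632 × 10^9) = 2.74503 × 10^11 m²/s²
v = √(GM/r) = 523930 m/s ≈ 523.9 km/s

Final answer: 523.9 km/s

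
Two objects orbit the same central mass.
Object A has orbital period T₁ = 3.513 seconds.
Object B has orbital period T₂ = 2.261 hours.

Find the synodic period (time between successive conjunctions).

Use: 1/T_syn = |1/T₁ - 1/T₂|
T₁ = 3.513 seconds
T₂ = 2.261 hours = 8139.6 s
1/T₁ = 0.284657 s⁻¹
1/T₂ = 0.000122856 s⁻¹
|1/T₁ − 1/T₂| = 0.284534 s⁻¹
T_syn = 1 / |1/T₁ − 1/T₂| = 3.51452 s ≈ 3.515 seconds

Final answer: T_syn = 3.515 seconds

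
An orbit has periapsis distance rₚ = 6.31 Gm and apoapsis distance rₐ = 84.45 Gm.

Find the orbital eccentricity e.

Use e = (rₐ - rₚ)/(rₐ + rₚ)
rₚ = 6.31 Gm = 6.31 × 10^9 m
rₐ = 84.45 Gm = 8.445 × 10^10 m
rₐ − rₚ = 7.814 × 10^10 m
rₐ + rₚ = 9.076 × 10^10 m
e = (rₐ − rₚ)/(rₐ + rₚ) = 0.860952

Final answer: e = 0.861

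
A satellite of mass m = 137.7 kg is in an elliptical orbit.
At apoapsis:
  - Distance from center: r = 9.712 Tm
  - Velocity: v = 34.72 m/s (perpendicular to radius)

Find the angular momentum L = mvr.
r = 9.712 Tm = 9.712 × 10^12 m
v = 34.72 m/s
vr = 34.72 × 9.712 × 10^12 = 3.37201 × 10^14 m²/s
L = m × vr = 137.7 × 3.37201 × 10^14 = 4.64325 × 10^16 kg·m²/s ≈ 4.643 × 10^16 kg·m²/s

Final answer: L = 4.643 × 10^16 kg·m²/s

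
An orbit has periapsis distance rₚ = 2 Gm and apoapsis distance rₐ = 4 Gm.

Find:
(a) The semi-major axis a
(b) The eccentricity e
rₚ = 2 Gm = 2 × 10^9 m
rₐ = 4 Gm = 4 × 10^9 m
(a) a = (rₚ + rₐ)/2 = 3 × 10^9 m ≈ 3 Gm
(b) e = (rₐ − rₚ)/(rₐ + rₚ) = (2 × 10^9) / (6 × 10^9) = 0.333333

Final answer:
(a) a = 3 Gm
(b) e = 0.3333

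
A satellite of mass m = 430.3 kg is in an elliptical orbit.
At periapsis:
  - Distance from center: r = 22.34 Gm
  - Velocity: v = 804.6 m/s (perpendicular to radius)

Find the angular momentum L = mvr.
r = 22.34 Gm = 2.234 × 10^10 m
v = 804.6 m/s
vr = 804.6 × 2.234 × 10^10 = 1.79748 × 10^13 m²/s
L = m × vr = 430.3 × 1.79748 × 10^13 = 7.73454 × 10^15 kg·m²/s ≈ 7.735 × 10^15 kg·m²/s

Final answer: L = 7.735 × 10^15 kg·m²/s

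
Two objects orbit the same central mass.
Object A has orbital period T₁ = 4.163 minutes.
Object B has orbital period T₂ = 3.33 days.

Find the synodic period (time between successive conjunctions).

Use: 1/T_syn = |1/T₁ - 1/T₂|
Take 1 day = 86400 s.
T₁ = 4.163 minutes = 249.78 s
T₂ = 3.33 days = 287712 s
1/T₁ = 0.00400352 s⁻¹
1/T₂ = 3.4757 × 10^-6 s⁻¹
|1/T₁ − 1/T₂| = 0.00400005 s⁻¹
T_syn = 1 / |1/T₁ − 1/T₂| = 249.997 s ≈ 4.167 minutes

Final answer: T_syn = 4.167 minutes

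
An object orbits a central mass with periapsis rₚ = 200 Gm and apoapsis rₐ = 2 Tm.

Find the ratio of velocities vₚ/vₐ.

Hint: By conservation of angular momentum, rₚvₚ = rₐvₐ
rₚ = 200 Gm = 2 × 10^11 m
rₐ = 2 Tm = 2 × 10^12 m
rₚvₚ = rₐvₐ  ⇒  vₚ/vₐ = rₐ/rₚ
vₚ/vₐ = (2 × 10^12) / (2 × 10^11) = 10

Final answer: vₚ/vₐ = 10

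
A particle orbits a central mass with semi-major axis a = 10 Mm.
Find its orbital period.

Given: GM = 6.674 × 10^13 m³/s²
a = 10 Mm = 1 × 10^7 m
GM = 6.674 × 10^13 m³/s²
a³ = 1 × 10^21 m³
T = 2π √(a³/GM) = 2π √((1 × 10^21) / (6.674 × 10^13)) = 2π × 3870.85 s
T = 24321.3 s ≈ 6.756 hours

Final answer: 6.756 hours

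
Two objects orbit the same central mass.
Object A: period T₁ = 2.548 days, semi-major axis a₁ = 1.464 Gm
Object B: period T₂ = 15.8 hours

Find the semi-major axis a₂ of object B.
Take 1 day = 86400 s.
T₁ = 2.548 days = 220147 s
T₂ = 15.8 hours = 56880 s
a₁ = 1.464 Gm = 1.464 × 10^9 m
Kepler's third law: (T₂/T₁)² = (a₂/a₁)³  ⇒  a₂ = a₁ (T₂/T₁)^(2/3)
T₂/T₁ = 0.258373
(T₂/T₁)^(2/3) = 0.405662
a₂ = 1.464 × 10^9 m × 0.405662 = 5.93889 × 10^8 m ≈ 593.9 Mm

Final answer: a₂ = 593.9 Mm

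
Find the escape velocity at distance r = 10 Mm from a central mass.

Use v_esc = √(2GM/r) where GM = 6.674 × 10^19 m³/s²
r = 10 Mm = 1 × 10^7 m
GM = 6.674 × 10^19 m³/s²
2GM/r = 2 × (6.674 × 10^19) / (1 × 10^7) = 1.3348 × 10^13 m²/s²
v_esc = √(2GM/r) = 3.65349 × 10^6 m/s ≈ 3653 km/s

Final answer: 3653 km/s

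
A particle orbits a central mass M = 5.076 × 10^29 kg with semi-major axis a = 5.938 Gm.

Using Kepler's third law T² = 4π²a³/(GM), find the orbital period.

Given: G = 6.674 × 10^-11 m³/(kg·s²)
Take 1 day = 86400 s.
M = 5.076 × 10^29 kg
GM = G × M = 6.674 × 10^-11 × 5.076 × 10^29 = 3.38772 × 10^19 m³/s²
a = 5.938 Gm = 5.938 × 10^9 m
a³ = 2.09373 × 10^29 m³
T = 2π √(a³/GM) = 2π √((2.09373 × 10^29) / (3.38772 × 10^19)) = 2π × 78615.2 s
T = 493954 s ≈ 5.717 days

Final answer: 5.717 days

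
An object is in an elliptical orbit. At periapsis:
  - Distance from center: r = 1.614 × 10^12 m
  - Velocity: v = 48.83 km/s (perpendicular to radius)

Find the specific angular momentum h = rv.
r = 1.614 × 10^12 m
v = 48.83 km/s = 48830 m/s
h = rv = 1.614 × 10^12 × 48830 = 7.88116 × 10^16 m²/s ≈ 7.881 × 10^16 m²/s

Final answer: h = 7.881 × 10^16 m²/s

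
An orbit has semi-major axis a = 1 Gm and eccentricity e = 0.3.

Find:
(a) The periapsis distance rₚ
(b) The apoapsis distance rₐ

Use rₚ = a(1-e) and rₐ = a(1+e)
a = 1 Gm = 1 × 10^9 m
e = 0.3:  1 − e = 0.7,  1 + e = 1.3
(a) rₚ = a(1 − e) = 1 × 10^9 m × 0.7 = 7 × 10^8 m ≈ 700 Mm
(b) rₐ = a(1 + e) = 1 × 10^9 m × 1.3 = 1.3 × 10^9 m ≈ 1.3 Gm

Final answer:
(a) rₚ = 700 Mm
(b) rₐ = 1.3 Gm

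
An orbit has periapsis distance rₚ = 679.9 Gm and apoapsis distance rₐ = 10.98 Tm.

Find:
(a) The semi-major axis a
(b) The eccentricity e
rₚ = 679.9 Gm = 6.799 × 10^11 m
rₐ = 10.98 Tm = 1.098 × 10^13 m
(a) a = (rₚ + rₐ)/2 = 5.82995 × 10^12 m ≈ 5.83 Tm
(b) e = (rₐ − rₚ)/(rₐ + rₚ) = (1.03001 × 10^13) / (1.16599 × 10^13) = 0.883378

Final answer:
(a) a = 5.83 Tm
(b) e = 0.8834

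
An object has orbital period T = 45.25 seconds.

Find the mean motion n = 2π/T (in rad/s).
T = 45.25 seconds
n = 2π / 45.25 s = 0.138855 rad/s ≈ 0.1389 rad/s

Final answer: n = 0.1389 rad/s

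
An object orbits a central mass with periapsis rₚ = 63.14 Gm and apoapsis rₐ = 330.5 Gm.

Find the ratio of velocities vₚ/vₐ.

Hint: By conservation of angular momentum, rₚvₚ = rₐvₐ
rₚ = 63.14 Gm = 6.314 × 10^10 m
rₐ = 330.5 Gm = 3.305 × 10^11 m
rₚvₚ = rₐvₐ  ⇒  vₚ/vₐ = rₐ/rₚ
vₚ/vₐ = (3.305 × 10^11) / (6.314 × 10^10) = 5.2344

Final answer: vₚ/vₐ = 5.234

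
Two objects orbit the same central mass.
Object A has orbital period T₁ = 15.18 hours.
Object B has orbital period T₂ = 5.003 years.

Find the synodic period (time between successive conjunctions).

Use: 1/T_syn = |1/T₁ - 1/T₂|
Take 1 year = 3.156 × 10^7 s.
T₁ = 15.18 hours = 54648 s
T₂ = 5.003 years = 1.57895 × 10^8 s
1/T₁ = 1.82989 × 10^-5 s⁻¹
1/T₂ = 6.33334 × 10^-9 s⁻¹
|1/T₁ − 1/T₂| = 1.82926 × 10^-5 s⁻¹
T_syn = 1 / |1/T₁ − 1/T₂| = 54666.9 s ≈ 15.19 hours

Final answer: T_syn = 15.19 hours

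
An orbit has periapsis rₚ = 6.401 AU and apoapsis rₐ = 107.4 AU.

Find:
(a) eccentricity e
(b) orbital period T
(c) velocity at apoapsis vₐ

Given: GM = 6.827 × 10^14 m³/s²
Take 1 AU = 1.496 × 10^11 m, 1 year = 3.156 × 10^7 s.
rₚ = 6.401 AU = 9.5759 × 10^11 m
rₐ = 107.4 AU = 1.6067 × 10^13 m
GM = 6.827 × 10^14 m³/s²
a = (rₚ + rₐ)/2 = 8.51231 × 10^12 m
e = (rₐ − rₚ)/(rₐ + rₚ) = (1.51095 × 10^13) / (1.70246 × 10^13) = 0.887505
(a) e = 0.887505 ≈ 0.8875
(b) a³ = 6.16798 × 10^38 m³;  T = 2π √(a³/GM) = 2π × 9.5051 × 10^11 s = 5.97223 × 10^12 s ≈ 1.892 × 10^5 years
(c) vₐ² = GM (2/rₐ − 1/a) = 6.827 × 10^14 × (1.24478 × 10^-13 − 1.17477 × 10^-13) = 4.77998 m²/s²;  vₐ = 2.18632 m/s ≈ 2.186 m/s

Final answer:
(a) eccentricity e = 0.8875
(b) orbital period T = 1.892 × 10^5 years
(c) velocity at apoapsis vₐ = 2.186 m/s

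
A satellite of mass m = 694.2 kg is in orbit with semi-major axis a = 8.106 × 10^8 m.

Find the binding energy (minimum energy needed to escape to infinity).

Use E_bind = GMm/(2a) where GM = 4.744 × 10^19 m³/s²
a = 8.106 × 10^8 m
GM = 4.744 × 10^19 m³/s²
m = 694.2 kg
GMm = 4.744 × 10^19 × 694.2 = 3.29328 × 10^22 m³·kg/s²
2a = 1.6212 × 10^9 m
E_bind = GMm/(2a) = 2.03139 × 10^13 J ≈ 20.31 TJ

Final answer: 20.31 TJ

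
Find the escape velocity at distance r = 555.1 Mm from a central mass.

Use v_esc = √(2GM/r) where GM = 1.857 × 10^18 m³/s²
r = 555.1 Mm = 5.551 × 10^8 m
GM = 1.857 × 10^18 m³/s²
2GM/r = 2 × (1.857 × 10^18) / (5.551 × 10^8) = 6.69069 × 10^9 m²/s²
v_esc = √(2GM/r) = 81796.6 m/s ≈ 81.8 km/s

Final answer: 81.8 km/s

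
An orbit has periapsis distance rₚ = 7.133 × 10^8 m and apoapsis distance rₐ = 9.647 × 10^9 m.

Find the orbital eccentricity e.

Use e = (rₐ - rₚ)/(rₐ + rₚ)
rₚ = 7.133 × 10^8 m
rₐ = 9.647 × 10^9 m
rₐ − rₚ = 8.9337 × 10^9 m
rₐ + rₚ = 1.03603 × 10^10 m
e = (rₐ − rₚ)/(rₐ + rₚ) = 0.862301

Final answer: e = 0.8623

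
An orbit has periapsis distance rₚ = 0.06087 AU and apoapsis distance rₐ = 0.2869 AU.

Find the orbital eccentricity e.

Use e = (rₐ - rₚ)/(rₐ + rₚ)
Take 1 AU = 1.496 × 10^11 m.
rₚ = 0.06087 AU = 9.10615 × 10^9 m
rₐ = 0.2869 AU = 4.29202 × 10^10 m
rₐ − rₚ = 3.38141 × 10^10 m
rₐ + rₚ = 5.20264 × 10^10 m
e = (rₐ − rₚ)/(rₐ + rₚ) = 0.649941

Final answer: e = 0.6499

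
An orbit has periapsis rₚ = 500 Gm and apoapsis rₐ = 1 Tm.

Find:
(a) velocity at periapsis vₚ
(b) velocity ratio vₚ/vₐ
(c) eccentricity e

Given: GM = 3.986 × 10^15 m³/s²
rₚ = 500 Gm = 5 × 10^11 m
rₐ = 1 Tm = 1 × 10^12 m
GM = 3.986 × 10^15 m³/s²
a = (rₚ + rₐ)/2 = 7.5 × 10^11 m
e = (rₐ − rₚ)/(rₐ + rₚ) = (5 × 10^11) / (1.5 × 10^12) = 0.333333
(a) vₚ² = GM (2/rₚ − 1/a) = 3.986 × 10^15 × (4 × 10^-12 − 1.33333 × 10^-12) = 10629.3 m²/s²;  vₚ = 103.099 m/s ≈ 103.1 m/s
(b) vₚ/vₐ = rₐ/rₚ (angular momentum) = (1 × 10^12) / (5 × 10^11) = 2 ≈ 2
(c) e = 0.333333 ≈ 0.3333

Final answer:
(a) velocity at periapsis vₚ = 103.1 m/s
(b) velocity ratio vₚ/vₐ = 2
(c) eccentricity e = 0.3333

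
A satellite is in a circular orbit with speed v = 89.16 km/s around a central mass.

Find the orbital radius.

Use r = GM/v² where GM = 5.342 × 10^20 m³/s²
v = 89.16 km/s = 89160 m/s
GM = 5.342 × 10^20 m³/s²
v² = 7.94951 × 10^9 m²/s²
r = GM/v² = (5.342 × 10^20) / (7.94951 × 10^9) = 6.71991 × 10^10 m ≈ 67.2 Gm

Final answer: 67.2 Gm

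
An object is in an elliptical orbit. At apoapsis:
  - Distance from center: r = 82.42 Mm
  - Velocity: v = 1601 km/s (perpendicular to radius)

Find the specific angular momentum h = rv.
r = 82.42 Mm = 8.242 × 10^7 m
v = 1601 km/s = 1.601 × 10^6 m/s
h = rv = 8.242 × 10^7 × 1.601 × 10^6 = 1.31954 × 10^14 m²/s ≈ 1.32 × 10^14 m²/s

Final answer: h = 1.32 × 10^14 m²/s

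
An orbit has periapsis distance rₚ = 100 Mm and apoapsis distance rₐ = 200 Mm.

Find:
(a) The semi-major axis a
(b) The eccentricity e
rₚ = 100 Mm = 1 × 10^8 m
rₐ = 200 Mm = 2 × 10^8 m
(a) a = (rₚ + rₐ)/2 = 1.5 × 10^8 m ≈ 150 Mm
(b) e = (rₐ − rₚ)/(rₐ + rₚ) = (1 × 10^8) / (3 × 10^8) = 0.333333

Final answer:
(a) a = 150 Mm
(b) e = 0.3333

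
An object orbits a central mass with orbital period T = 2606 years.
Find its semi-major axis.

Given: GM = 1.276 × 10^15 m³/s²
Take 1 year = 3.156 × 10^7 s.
T = 2606 years = 8.22454 × 10^10 s
GM = 1.276 × 10^15 m³/s²
Kepler's third law: a³ = GM T² / (4π²)
T² = 6.7643 × 10^21 s²
a³ = (1.276 × 10^15) × (6.7643 × 10^21) / (4π²) = 2.18632 × 10^35 m³
a = (a³)^(1/3) = 6.02427 × 10^11 m ≈ 602.4 Gm

Final answer: 602.4 Gm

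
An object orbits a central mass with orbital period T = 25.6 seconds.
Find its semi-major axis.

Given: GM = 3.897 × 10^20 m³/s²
T = 25.6 seconds
GM = 3.897 × 10^20 m³/s²
Kepler's third law: a³ = GM T² / (4π²)
T² = 655.36 s²
a³ = (3.897 × 10^20) × 655.36 / (4π²) = 6.4692 × 10^21 m³
a = (a³)^(1/3) = 1.8633 × 10^7 m ≈ 1.863 × 10^7 m

Final answer: 1.863 × 10^7 m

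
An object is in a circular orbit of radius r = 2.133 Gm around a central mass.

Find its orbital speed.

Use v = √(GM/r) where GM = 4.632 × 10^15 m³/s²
r = 2.133 Gm = 2.133 × 10^9 m
GM = 4.632 × 10^15 m³/s²
GM/r = (4.632 × 10^15) / (2.133 × 10^9) = 2.17159 × 10^6 m²/s²
v = √(GM/r) = 1473.63 m/s ≈ 1.474 km/s

Final answer: 1.474 km/s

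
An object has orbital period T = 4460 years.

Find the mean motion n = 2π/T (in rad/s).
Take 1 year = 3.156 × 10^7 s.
T = 4460 years = 1.40758 × 10^11 s
n = 2π / (1.40758 × 10^11 s) = 4.46383 × 10^-11 rad/s ≈ 4.464 × 10^-11 rad/s

Final answer: n = 4.464 × 10^-11 rad/s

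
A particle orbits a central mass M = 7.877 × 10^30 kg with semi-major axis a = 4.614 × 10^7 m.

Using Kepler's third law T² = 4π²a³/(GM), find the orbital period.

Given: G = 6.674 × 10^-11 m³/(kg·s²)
M = 7.877 × 10^30 kg
GM = G × M = 6.674 × 10^-11 × 7.877 × 10^30 = 5.25711 × 10^20 m³/s²
a = 4.614 × 10^7 m
a³ = 9.82274 × 10^22 m³
T = 2π √(a³/GM) = 2π √((9.82274 × 10^22) / (5.25711 × 10^20)) = 2π × 13.6692 s
T = 85.8861 s ≈ 1.431 minutes

Final answer: 1.431 minutes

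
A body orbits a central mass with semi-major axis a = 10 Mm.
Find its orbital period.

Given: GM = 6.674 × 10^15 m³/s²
a = 10 Mm = 1 × 10^7 m
GM = 6.674 × 10^15 m³/s²
a³ = 1 × 10^21 m³
T = 2π √(a³/GM) = 2π √((1 × 10^21) / (6.674 × 10^15)) = 2π × 387.085 s
T = 2432.13 s ≈ 40.54 minutes

Final answer: 40.54 minutes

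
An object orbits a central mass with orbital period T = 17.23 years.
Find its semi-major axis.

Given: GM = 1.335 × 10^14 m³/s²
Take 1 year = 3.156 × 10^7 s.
T = 17.23 years = 5.43779 × 10^8 s
GM = 1.335 × 10^14 m³/s²
Kepler's third law: a³ = GM T² / (4π²)
T² = 2.95695 × 10^17 s²
a³ = (1.335 × 10^14) × (2.95695 × 10^17) / (4π²) = 9.99922 × 10^29 m³
a = (a³)^(1/3) = 9.99974 × 10^9 m ≈ 10 Gm

Final answer: 10 Gm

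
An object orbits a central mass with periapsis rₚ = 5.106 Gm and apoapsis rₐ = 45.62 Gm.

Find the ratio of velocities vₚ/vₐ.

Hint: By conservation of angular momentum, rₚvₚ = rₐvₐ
rₚ = 5.106 Gm = 5.106 × 10^9 m
rₐ = 45.62 Gm = 4.562 × 10^10 m
rₚvₚ = rₐvₐ  ⇒  vₚ/vₐ = rₐ/rₚ
vₚ/vₐ = (4.562 × 10^10) / (5.106 × 10^9) = 8.93459

Final answer: vₚ/vₐ = 8.935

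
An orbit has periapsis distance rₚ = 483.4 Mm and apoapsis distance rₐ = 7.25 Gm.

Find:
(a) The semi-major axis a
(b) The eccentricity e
rₚ = 483.4 Mm = 4.834 × 10^8 m
rₐ = 7.25 Gm = 7.25 × 10^9 m
(a) a = (rₚ + rₐ)/2 = 3.8667 × 10^9 m ≈ 3.867 Gm
(b) e = (rₐ − rₚ)/(rₐ + rₚ) = (6.7666 × 10^9) / (7.7334 × 10^9) = 0.874984

Final answer:
(a) a = 3.867 Gm
(b) e = 0.875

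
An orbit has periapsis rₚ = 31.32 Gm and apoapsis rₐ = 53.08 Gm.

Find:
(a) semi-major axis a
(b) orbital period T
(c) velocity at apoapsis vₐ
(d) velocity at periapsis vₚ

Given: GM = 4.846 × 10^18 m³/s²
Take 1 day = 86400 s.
rₚ = 31.32 Gm = 3.132 × 10^10 m
rₐ = 53.08 Gm = 5.308 × 10^10 m
GM = 4.846 × 10^18 m³/s²
a = (rₚ + rₐ)/2 = 4.22 × 10^10 m
e = (rₐ − rₚ)/(rₐ + rₚ) = (2.176 × 10^10) / (8.44 × 10^10) = 0.25782
(a) a = 4.22 × 10^10 m ≈ 42.2 Gm
(b) a³ = 7.51514 × 10^31 m³;  T = 2π √(a³/GM) = 2π × 3.93801 × 10^6 s = 2.47433 × 10^7 s ≈ 286.4 days
(c) vₐ² = GM (2/rₐ − 1/a) = 4.846 × 10^18 × (3.7679 × 10^-11 − 2.36967 × 10^-11) = 6.77582 × 10^7 m²/s²;  vₐ = 8231.54 m/s ≈ 8.232 km/s
(d) vₚ² = GM (2/rₚ − 1/a) = 4.846 × 10^18 × (6.3857 × 10^-11 − 2.36967 × 10^-11) = 1.94617 × 10^8 m²/s²;  vₚ = 13950.5 m/s ≈ 13.95 km/s

Final answer:
(a) semi-major axis a = 42.2 Gm
(b) orbital period T = 286.4 days
(c) velocity at apoapsis vₐ = 8.232 km/s
(d) velocity at periapsis vₚ = 13.95 km/s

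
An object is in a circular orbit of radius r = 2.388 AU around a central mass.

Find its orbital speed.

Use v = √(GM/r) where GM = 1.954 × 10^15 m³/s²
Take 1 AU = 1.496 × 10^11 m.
r = 2.388 AU = 3.57245 × 10^11 m
GM = 1.954 × 10^15 m³/s²
GM/r = (1.954 × 10^15) / (3.57245 × 10^11) = 5469.64 m²/s²
v = √(GM/r) = 73.957 m/s ≈ 73.96 m/s

Final answer: 73.96 m/s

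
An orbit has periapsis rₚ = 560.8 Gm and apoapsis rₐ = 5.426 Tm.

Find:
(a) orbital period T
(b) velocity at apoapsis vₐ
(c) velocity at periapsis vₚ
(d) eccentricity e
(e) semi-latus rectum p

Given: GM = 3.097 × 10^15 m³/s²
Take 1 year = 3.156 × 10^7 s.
rₚ = 560.8 Gm = 5.608 × 10^11 m
rₐ = 5.426 Tm = 5.426 × 10^12 m
GM = 3.097 × 10^15 m³/s²
a = (rₚ + rₐ)/2 = 2.9934 × 10^12 m
e = (rₐ − rₚ)/(rₐ + rₚ) = (4.8652 × 10^12) / (5.9868 × 10^12) = 0.812655
(a) a³ = 2.68222 × 10^37 m³;  T = 2π √(a³/GM) = 2π × 9.30629 × 10^10 s = 5.84731 × 10^11 s ≈ 1.853 × 10^4 years
(b) vₐ² = GM (2/rₐ − 1/a) = 3.097 × 10^15 × (3.68596 × 10^-13 − 3.34068 × 10^-13) = 106.931 m²/s²;  vₐ = 10.3408 m/s ≈ 10.34 m/s
(c) vₚ² = GM (2/rₚ − 1/a) = 3.097 × 10^15 × (3.56633 × 10^-12 − 3.34068 × 10^-13) = 10010.3 m²/s²;  vₚ = 100.052 m/s ≈ 100.1 m/s
(d) e = 0.812655 ≈ 0.8127
(e) 1 − e² = 0.339593;  p = a(1 − e²) = 2.9934 × 10^12 × 0.339593 = 1.01654 × 10^12 m ≈ 1.017 Tm

Final answer:
(a) orbital period T = 1.853 × 10^4 years
(b) velocity at apoapsis vₐ = 10.34 m/s
(c) velocity at periapsis vₚ = 100.1 m/s
(d) eccentricity e = 0.8127
(e) semi-latus rectum p = 1.017 Tm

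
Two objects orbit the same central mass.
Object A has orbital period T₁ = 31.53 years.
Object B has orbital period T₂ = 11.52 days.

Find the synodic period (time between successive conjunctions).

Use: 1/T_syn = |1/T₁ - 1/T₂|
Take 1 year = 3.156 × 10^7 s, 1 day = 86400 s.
T₁ = 31.53 years = 9.95087 × 10^8 s
T₂ = 11.52 days = 995328 s
1/T₁ = 1.00494 × 10^-9 s⁻¹
1/T₂ = 1.00469 × 10^-6 s⁻¹
|1/T₁ − 1/T₂| = 1.00369 × 10^-6 s⁻¹
T_syn = 1 / |1/T₁ − 1/T₂| = 996325 s ≈ 11.53 days

Final answer: T_syn = 11.53 days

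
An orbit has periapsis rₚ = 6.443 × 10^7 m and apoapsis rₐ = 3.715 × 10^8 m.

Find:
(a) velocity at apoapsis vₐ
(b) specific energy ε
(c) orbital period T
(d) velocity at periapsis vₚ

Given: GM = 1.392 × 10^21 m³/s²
rₚ = 6.443 × 10^7 m
rₐ = 3.715 × 10^8 m
GM = 1.392 × 10^21 m³/s²
a = (rₚ + rₐ)/2 = 2.17965 × 10^8 m
e = (rₐ − rₚ)/(rₐ + rₚ) = (3.0707 × 10^8) / (4.3593 × 10^8) = 0.704402
(a) vₐ² = GM (2/rₐ − 1/a) = 1.392 × 10^21 × (5.38358 × 10^-9 − 4.58789 × 10^-9) = 1.1076 × 10^12 m²/s²;  vₐ = 1.05242 × 10^6 m/s ≈ 1052 km/s
(b) 2a = 4.3593 × 10^8 m;  ε = −GM/(2a) = -3.19317 × 10^12 J/kg ≈ -3193 GJ/kg
(c) a³ = 1.03552 × 10^25 m³;  T = 2π √(a³/GM) = 2π × 86.2503 s = 541.927 s ≈ 9.032 minutes
(d) vₚ² = GM (2/rₚ − 1/a) = 1.392 × 10^21 × (3.10414 × 10^-8 − 4.58789 × 10^-9) = 3.68233 × 10^13 m²/s²;  vₚ = 6.06822 × 10^6 m/s ≈ 6068 km/s

Final answer:
(a) velocity at apoapsis vₐ = 1052 km/s
(b) specific energy ε = -3193 GJ/kg
(c) orbital period T = 9.032 minutes
(d) velocity at periapsis vₚ = 6068 km/s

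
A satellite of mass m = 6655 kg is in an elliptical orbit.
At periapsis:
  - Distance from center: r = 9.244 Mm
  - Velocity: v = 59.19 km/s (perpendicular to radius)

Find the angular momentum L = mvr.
r = 9.244 Mm = 9.244 × 10^6 m
v = 59.19 km/s = 59190 m/s
vr = 59190 × 9.244 × 10^6 = 5.47152 × 10^11 m²/s
L = m × vr = 6655 × 5.47152 × 10^11 = 3.6413 × 10^15 kg·m²/s ≈ 3.641 × 10^15 kg·m²/s

Final answer: L = 3.641 × 10^15 kg·m²/s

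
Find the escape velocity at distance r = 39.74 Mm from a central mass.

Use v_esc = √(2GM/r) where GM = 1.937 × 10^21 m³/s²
r = 39.74 Mm = 3.974 × 10^7 m
GM = 1.937 × 10^21 m³/s²
2GM/r = 2 × (1.937 × 10^21) / (3.974 × 10^7) = 9.74836 × 10^13 m²/s²
v_esc = √(2GM/r) = 9.87338 × 10^6 m/s ≈ 9873 km/s

Final answer: 9873 km/s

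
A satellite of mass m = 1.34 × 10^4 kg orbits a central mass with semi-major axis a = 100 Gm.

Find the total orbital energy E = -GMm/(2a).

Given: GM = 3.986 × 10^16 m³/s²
a = 100 Gm = 1 × 10^11 m
GM = 3.986 × 10^16 m³/s²
2a = 2 × 10^11 m
GMm = 3.986 × 10^16 × 13400 = 5.34124 × 10^20 m³·kg/s²
E = −GMm/(2a) = -2.67062 × 10^9 J ≈ -2.671 GJ

Final answer: -2.671 GJ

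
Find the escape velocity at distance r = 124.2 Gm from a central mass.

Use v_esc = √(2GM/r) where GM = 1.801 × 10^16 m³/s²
r = 124.2 Gm = 1.242 × 10^11 m
GM = 1.801 × 10^16 m³/s²
2GM/r = 2 × (1.801 × 10^16) / (1.242 × 10^11) = 290016 m²/s²
v_esc = √(2GM/r) = 538.531 m/s ≈ 538.5 m/s

Final answer: 538.5 m/s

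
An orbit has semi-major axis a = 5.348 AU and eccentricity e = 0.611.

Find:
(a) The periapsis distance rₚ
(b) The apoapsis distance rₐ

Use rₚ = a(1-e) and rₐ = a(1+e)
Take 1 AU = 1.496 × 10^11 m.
a = 5.348 AU = 8.00061 × 10^11 m
e = 0.611:  1 − e = 0.389,  1 + e = 1.611
(a) rₚ = a(1 − e) = 8.00061 × 10^11 m × 0.389 = 3.11224 × 10^11 m ≈ 2.08 AU
(b) rₐ = a(1 + e) = 8.00061 × 10^11 m × 1.611 = 1.2889 × 10^12 m ≈ 8.616 AU

Final answer:
(a) rₚ = 2.08 AU
(b) rₐ = 8.616 AU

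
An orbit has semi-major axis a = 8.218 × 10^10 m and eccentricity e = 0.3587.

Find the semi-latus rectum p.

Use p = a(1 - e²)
a = 8.218 × 10^10 m
e = 0.3587,  e² = 0.128666,  1 − e² = 0.871334
p = a(1 − e²) = 8.218 × 10^10 m × 0.871334 = 7.16063 × 10^10 m ≈ 7.161 × 10^10 m

Final answer: p = 7.161 × 10^10 m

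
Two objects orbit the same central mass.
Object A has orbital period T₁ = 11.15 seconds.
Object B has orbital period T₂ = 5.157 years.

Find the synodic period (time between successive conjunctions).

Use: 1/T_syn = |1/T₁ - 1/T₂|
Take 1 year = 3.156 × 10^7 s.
T₁ = 11.15 seconds
T₂ = 5.157 years = 1.62755 × 10^8 s
1/T₁ = 0.0896861 s⁻¹
1/T₂ = 6.14421 × 10^-9 s⁻¹
|1/T₁ − 1/T₂| = 0.0896861 s⁻¹
T_syn = 1 / |1/T₁ − 1/T₂| = 11.15 s ≈ 11.15 seconds

Final answer: T_syn = 11.15 seconds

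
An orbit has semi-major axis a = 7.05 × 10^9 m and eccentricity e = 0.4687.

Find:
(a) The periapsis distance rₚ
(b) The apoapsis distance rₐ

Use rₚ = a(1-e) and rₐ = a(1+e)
a = 7.05 × 10^9 m
e = 0.4687:  1 − e = 0.5313,  1 + e = 1.4687
(a) rₚ = a(1 − e) = 7.05 × 10^9 m × 0.5313 = 3.74566 × 10^9 m ≈ 3.746 × 10^9 m
(b) rₐ = a(1 + e) = 7.05 × 10^9 m × 1.4687 = 1.03543 × 10^10 m ≈ 1.035 × 10^10 m

Final answer:
(a) rₚ = 3.746 × 10^9 m
(b) rₐ = 1.035 × 10^10 m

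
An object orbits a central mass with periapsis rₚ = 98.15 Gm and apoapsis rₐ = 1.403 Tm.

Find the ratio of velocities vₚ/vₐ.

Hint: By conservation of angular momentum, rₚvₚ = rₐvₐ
rₚ = 98.15 Gm = 9.815 × 10^10 m
rₐ = 1.403 Tm = 1.403 × 10^12 m
rₚvₚ = rₐvₐ  ⇒  vₚ/vₐ = rₐ/rₚ
vₚ/vₐ = (1.403 × 10^12) / (9.815 × 10^10) = 14.2944

Final answer: vₚ/vₐ = 14.29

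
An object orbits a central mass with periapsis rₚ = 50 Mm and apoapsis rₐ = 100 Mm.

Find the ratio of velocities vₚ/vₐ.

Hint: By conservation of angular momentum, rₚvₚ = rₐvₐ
rₚ = 50 Mm = 5 × 10^7 m
rₐ = 100 Mm = 1 × 10^8 m
rₚvₚ = rₐvₐ  ⇒  vₚ/vₐ = rₐ/rₚ
vₚ/vₐ = (1 × 10^8) / (5 × 10^7) = 2

Final answer: vₚ/vₐ = 2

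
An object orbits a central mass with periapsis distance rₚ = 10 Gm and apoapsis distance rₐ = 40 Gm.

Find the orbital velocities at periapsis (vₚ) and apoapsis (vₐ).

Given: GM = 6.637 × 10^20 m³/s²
rₚ = 10 Gm = 1 × 10^10 m
rₐ = 40 Gm = 4 × 10^10 m
GM = 6.637 × 10^20 m³/s²
a = (rₚ + rₐ)/2 = 2.5 × 10^10 m
Vis-viva: v² = GM (2/r − 1/a)
vₚ² = 6.637 × 10^20 × (2 × 10^-10 − 4 × 10^-11) = 1.06192 × 10^11 m²/s²
vₚ = 325871 m/s ≈ 325.9 km/s
vₐ² = 6.637 × 10^20 × (5 × 10^-11 − 4 × 10^-11) = 6.637 × 10^9 m²/s²
vₐ = 81467.8 m/s ≈ 81.47 km/s

Final answer: vₚ = 325.9 km/s, vₐ = 81.47 km/s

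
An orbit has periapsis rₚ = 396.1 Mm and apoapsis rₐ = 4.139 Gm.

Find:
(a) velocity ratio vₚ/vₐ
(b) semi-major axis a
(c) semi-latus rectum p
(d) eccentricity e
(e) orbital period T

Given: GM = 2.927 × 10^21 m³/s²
rₚ = 396.1 Mm = 3.961 × 10^8 m
rₐ = 4.139 Gm = 4.139 × 10^9 m
GM = 2.927 × 10^21 m³/s²
a = (rₚ + rₐ)/2 = 2.26755 × 10^9 m
e = (rₐ − rₚ)/(rₐ + rₚ) = (3.7429 × 10^9) / (4.5351 × 10^9) = 0.825318
(a) vₚ/vₐ = rₐ/rₚ (angular momentum) = (4.139 × 10^9) / (3.961 × 10^8) = 10.4494 ≈ 10.45
(b) a = 2.26755 × 10^9 m ≈ 2.268 Gm
(c) 1 − e² = 0.31885;  p = a(1 − e²) = 2.26755 × 10^9 × 0.31885 = 7.23008 × 10^8 m ≈ 723 Mm
(d) e = 0.825318 ≈ 0.8253
(e) a³ = 1.16593 × 10^28 m³;  T = 2π √(a³/GM) = 2π × 1995.83 s = 12540.2 s ≈ 3.483 hours

Final answer:
(a) velocity ratio vₚ/vₐ = 10.45
(b) semi-major axis a = 2.268 Gm
(c) semi-latus rectum p = 723 Mm
(d) eccentricity e = 0.8253
(e) orbital period T = 3.483 hours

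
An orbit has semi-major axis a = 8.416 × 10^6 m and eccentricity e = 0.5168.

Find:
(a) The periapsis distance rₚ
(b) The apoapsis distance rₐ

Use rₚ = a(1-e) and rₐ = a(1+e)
a = 8.416 × 10^6 m
e = 0.5168:  1 − e = 0.4832,  1 + e = 1.5168
(a) rₚ = a(1 − e) = 8.416 × 10^6 m × 0.4832 = 4.06661 × 10^6 m ≈ 4.067 × 10^6 m
(b) rₐ = a(1 + e) = 8.416 × 10^6 m × 1.5168 = 1.27654 × 10^7 m ≈ 1.277 × 10^7 m

Final answer:
(a) rₚ = 4.067 × 10^6 m
(b) rₐ = 1.277 × 10^7 m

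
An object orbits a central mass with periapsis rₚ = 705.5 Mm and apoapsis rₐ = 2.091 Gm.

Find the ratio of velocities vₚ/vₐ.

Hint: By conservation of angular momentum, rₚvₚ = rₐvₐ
rₚ = 705.5 Mm = 7.055 × 10^8 m
rₐ = 2.091 Gm = 2.091 × 10^9 m
rₚvₚ = rₐvₐ  ⇒  vₚ/vₐ = rₐ/rₚ
vₚ/vₐ = (2.091 × 10^9) / (7.055 × 10^8) = 2.96386

Final answer: vₚ/vₐ = 2.964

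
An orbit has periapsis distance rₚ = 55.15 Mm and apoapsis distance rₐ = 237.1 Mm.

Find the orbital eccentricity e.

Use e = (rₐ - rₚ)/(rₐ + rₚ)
rₚ = 55.15 Mm = 5.515 × 10^7 m
rₐ = 237.1 Mm = 2.371 × 10^8 m
rₐ − rₚ = 1.8195 × 10^8 m
rₐ + rₚ = 2.9225 × 10^8 m
e = (rₐ − rₚ)/(rₐ + rₚ) = 0.622583

Final answer: e = 0.6226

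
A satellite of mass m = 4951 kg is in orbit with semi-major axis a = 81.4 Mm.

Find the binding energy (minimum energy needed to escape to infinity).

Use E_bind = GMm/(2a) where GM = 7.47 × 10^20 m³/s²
a = 81.4 Mm = 8.14 × 10^7 m
GM = 7.47 × 10^20 m³/s²
m = 4951 kg
GMm = 7.47 × 10^20 × 4951 = 3.6984 × 10^24 m³·kg/s²
2a = 1.628 × 10^8 m
E_bind = GMm/(2a) = 2.27174 × 10^16 J ≈ 22.72 PJ

Final answer: 22.72 PJ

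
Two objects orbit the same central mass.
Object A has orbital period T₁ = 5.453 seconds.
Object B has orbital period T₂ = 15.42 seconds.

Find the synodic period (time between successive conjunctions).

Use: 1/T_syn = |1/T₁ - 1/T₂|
T₁ = 5.453 seconds
T₂ = 15.42 seconds
1/T₁ = 0.183385 s⁻¹
1/T₂ = 0.0648508 s⁻¹
|1/T₁ − 1/T₂| = 0.118534 s⁻¹
T_syn = 1 / |1/T₁ − 1/T₂| = 8.43637 s ≈ 8.436 seconds

Final answer: T_syn = 8.436 seconds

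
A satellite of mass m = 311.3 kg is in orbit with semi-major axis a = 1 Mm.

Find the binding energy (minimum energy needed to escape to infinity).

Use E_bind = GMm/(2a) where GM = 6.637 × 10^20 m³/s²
a = 1 Mm = 1 × 10^6 m
GM = 6.637 × 10^20 m³/s²
m = 311.3 kg
GMm = 6.637 × 10^20 × 311.3 = 2.0661 × 10^23 m³·kg/s²
2a = 2 × 10^6 m
E_bind = GMm/(2a) = 1.03305 × 10^17 J ≈ 103.3 PJ

Final answer: 103.3 PJ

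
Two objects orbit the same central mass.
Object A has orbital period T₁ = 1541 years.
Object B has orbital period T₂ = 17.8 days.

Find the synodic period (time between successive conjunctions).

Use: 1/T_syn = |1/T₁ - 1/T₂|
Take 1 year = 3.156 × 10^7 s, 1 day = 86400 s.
T₁ = 1541 years = 4.8634 × 10^10 s
T₂ = 17.8 days = 1.53792 × 10^6 s
1/T₁ = 2.05618 × 10^-11 s⁻¹
1/T₂ = 6.50229 × 10^-7 s⁻¹
|1/T₁ − 1/T₂| = 6.50208 × 10^-7 s⁻¹
T_syn = 1 / |1/T₁ − 1/T₂| = 1.53797 × 10^6 s ≈ 17.8 days

Final answer: T_syn = 17.8 days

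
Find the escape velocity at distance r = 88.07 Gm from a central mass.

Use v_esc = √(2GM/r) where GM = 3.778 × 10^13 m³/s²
r = 88.07 Gm = 8.807 × 10^10 m
GM = 3.778 × 10^13 m³/s²
2GM/r = 2 × (3.778 × 10^13) / (8.807 × 10^10) = 857.954 m²/s²
v_esc = √(2GM/r) = 29.2909 m/s ≈ 29.29 m/s

Final answer: 29.29 m/s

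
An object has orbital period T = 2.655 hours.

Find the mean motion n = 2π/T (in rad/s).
T = 2.655 hours = 9558 s
n = 2π / 9558 s = 0.000657374 rad/s ≈ 0.0006574 rad/s

Final answer: n = 0.0006574 rad/s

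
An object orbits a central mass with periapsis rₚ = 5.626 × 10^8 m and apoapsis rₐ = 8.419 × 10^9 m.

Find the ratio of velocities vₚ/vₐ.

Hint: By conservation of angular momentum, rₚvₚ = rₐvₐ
rₚ = 5.626 × 10^8 m
rₐ = 8.419 × 10^9 m
rₚvₚ = rₐvₐ  ⇒  vₚ/vₐ = rₐ/rₚ
vₚ/vₐ = (8.419 × 10^9) / (5.626 × 10^8) = 14.9645

Final answer: vₚ/vₐ = 14.96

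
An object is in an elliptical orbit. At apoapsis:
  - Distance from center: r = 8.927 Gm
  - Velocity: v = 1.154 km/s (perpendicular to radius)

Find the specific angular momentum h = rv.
r = 8.927 Gm = 8.927 × 10^9 m
v = 1.154 km/s = 1154 m/s
h = rv = 8.927 × 10^9 × 1154 = 1.03018 × 10^13 m²/s ≈ 1.03 × 10^13 m²/s

Final answer: h = 1.03 × 10^13 m²/s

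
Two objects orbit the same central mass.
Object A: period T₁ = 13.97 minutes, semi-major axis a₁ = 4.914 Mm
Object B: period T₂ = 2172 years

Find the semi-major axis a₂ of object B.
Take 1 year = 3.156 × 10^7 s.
T₁ = 13.97 minutes = 838.2 s
T₂ = 2172 years = 6.85483 × 10^10 s
a₁ = 4.914 Mm = 4.914 × 10^6 m
Kepler's third law: (T₂/T₁)² = (a₂/a₁)³  ⇒  a₂ = a₁ (T₂/T₁)^(2/3)
T₂/T₁ = 8.17804 × 10^7
(T₂/T₁)^(2/3) = 188408
a₂ = 4.914 × 10^6 m × 188408 = 9.25837 × 10^11 m ≈ 925.8 Gm

Final answer: a₂ = 925.8 Gm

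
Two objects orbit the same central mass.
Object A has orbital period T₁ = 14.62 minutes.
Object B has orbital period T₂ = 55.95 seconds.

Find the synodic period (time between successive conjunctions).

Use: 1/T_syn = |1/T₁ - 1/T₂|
T₁ = 14.62 minutes = 877.2 s
T₂ = 55.95 seconds
1/T₁ = 0.00113999 s⁻¹
1/T₂ = 0.0178731 s⁻¹
|1/T₁ − 1/T₂| = 0.0167331 s⁻¹
T_syn = 1 / |1/T₁ − 1/T₂| = 59.7618 s ≈ 59.76 seconds

Final answer: T_syn = 59.76 seconds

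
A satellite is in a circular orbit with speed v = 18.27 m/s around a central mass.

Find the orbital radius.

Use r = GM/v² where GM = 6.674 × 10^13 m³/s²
v = 18.27 m/s
GM = 6.674 × 10^13 m³/s²
v² = 333.793 m²/s²
r = GM/v² = (6.674 × 10^13) / 333.793 = 1.99944 × 10^11 m ≈ 199.9 Gm

Final answer: 199.9 Gm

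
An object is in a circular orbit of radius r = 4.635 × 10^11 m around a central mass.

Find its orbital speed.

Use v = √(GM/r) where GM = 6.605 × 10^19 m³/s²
r = 4.635 × 10^11 m
GM = 6.605 × 10^19 m³/s²
GM/r = (6.605 × 10^19) / (4.635 × 10^11) = 1.42503 × 10^8 m²/s²
v = √(GM/r) = 11937.4 m/s ≈ 11.94 km/s

Final answer: 11.94 km/s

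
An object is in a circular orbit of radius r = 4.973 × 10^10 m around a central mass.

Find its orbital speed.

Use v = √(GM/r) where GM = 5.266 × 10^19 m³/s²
r = 4.973 × 10^10 m
GM = 5.266 × 10^19 m³/s²
GM/r = (5.266 × 10^19) / (4.973 × 10^10) = 1.05892 × 10^9 m²/s²
v = √(GM/r) = 32541 m/s ≈ 32.54 km/s

Final answer: 32.54 km/s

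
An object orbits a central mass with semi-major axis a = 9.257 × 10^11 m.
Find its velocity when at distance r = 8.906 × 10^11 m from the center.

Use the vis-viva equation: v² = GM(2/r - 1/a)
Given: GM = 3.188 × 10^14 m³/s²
a = 9.257 × 10^11 m
r = 8.906 × 10^11 m
GM = 3.188 × 10^14 m³/s²
2/r − 1/a = 2.24568 × 10^-12 − 1.08026 × 10^-12 = 1.16541 × 10^-12 m⁻¹
v² = GM (2/r − 1/a) = 371.534 m²/s²
v = 19.2752 m/s ≈ 19.28 m/s

Final answer: 19.28 m/s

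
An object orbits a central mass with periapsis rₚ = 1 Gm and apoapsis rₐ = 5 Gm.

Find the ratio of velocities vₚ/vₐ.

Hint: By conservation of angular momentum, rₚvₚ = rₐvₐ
rₚ = 1 Gm = 1 × 10^9 m
rₐ = 5 Gm = 5 × 10^9 m
rₚvₚ = rₐvₐ  ⇒  vₚ/vₐ = rₐ/rₚ
vₚ/vₐ = (5 × 10^9) / (1 × 10^9) = 5

Final answer: vₚ/vₐ = 5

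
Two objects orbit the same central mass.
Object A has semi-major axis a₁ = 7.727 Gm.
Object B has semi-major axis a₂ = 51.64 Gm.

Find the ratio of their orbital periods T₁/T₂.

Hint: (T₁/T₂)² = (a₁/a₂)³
a₁ = 7.727 Gm = 7.727 × 10^9 m
a₂ = 51.64 Gm = 5.164 × 10^10 m
a₁/a₂ = 0.149632
T₁/T₂ = (a₁/a₂)^(3/2) = (0.149632)^1.5 = 0.0578811

Final answer: T₁/T₂ = 0.05788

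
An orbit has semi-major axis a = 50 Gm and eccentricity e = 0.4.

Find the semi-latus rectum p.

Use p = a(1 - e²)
a = 50 Gm = 5 × 10^10 m
e = 0.4,  e² = 0.16,  1 − e² = 0.84
p = a(1 − e²) = 5 × 10^10 m × 0.84 = 4.2 × 10^10 m ≈ 42 Gm

Final answer: p = 42 Gm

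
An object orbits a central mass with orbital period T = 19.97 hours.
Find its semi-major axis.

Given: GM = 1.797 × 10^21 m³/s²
T = 19.97 hours = 71892 s
GM = 1.797 × 10^21 m³/s²
Kepler's third law: a³ = GM T² / (4π²)
T² = 5.16846 × 10^9 s²
a³ = (1.797 × 10^21) × (5.16846 × 10^9) / (4π²) = 2.35261 × 10^29 m³
a = (a³)^(1/3) = 6.17329 × 10^9 m ≈ 6.173 Gm

Final answer: 6.173 Gm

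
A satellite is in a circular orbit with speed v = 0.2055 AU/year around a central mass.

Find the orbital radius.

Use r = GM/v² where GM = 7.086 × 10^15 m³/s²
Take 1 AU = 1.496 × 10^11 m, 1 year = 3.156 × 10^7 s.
v = 0.2055 AU/year = 974.106 m/s
GM = 7.086 × 10^15 m³/s²
v² = 948883 m²/s²
r = GM/v² = (7.086 × 10^15) / 948883 = 7.46772 × 10^9 m ≈ 0.04992 AU

Final answer: 0.04992 AU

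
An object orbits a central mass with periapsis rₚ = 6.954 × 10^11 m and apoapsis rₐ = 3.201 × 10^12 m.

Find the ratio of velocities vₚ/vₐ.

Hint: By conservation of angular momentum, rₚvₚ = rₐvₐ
rₚ = 6.954 × 10^11 m
rₐ = 3.201 × 10^12 m
rₚvₚ = rₐvₐ  ⇒  vₚ/vₐ = rₐ/rₚ
vₚ/vₐ = (3.201 × 10^12) / (6.954 × 10^11) = 4.60311

Final answer: vₚ/vₐ = 4.603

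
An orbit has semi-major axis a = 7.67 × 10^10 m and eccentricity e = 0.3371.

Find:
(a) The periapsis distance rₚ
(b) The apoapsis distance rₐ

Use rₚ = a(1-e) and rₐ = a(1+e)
a = 7.67 × 10^10 m
e = 0.3371:  1 − e = 0.6629,  1 + e = 1.3371
(a) rₚ = a(1 − e) = 7.67 × 10^10 m × 0.6629 = 5.08444 × 10^10 m ≈ 5.084 × 10^10 m
(b) rₐ = a(1 + e) = 7.67 × 10^10 m × 1.3371 = 1.02556 × 10^11 m ≈ 1.026 × 10^11 m

Final answer:
(a) rₚ = 5.084 × 10^10 m
(b) rₐ = 1.026 × 10^11 m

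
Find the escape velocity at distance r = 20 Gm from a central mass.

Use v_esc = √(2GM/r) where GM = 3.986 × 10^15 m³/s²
r = 20 Gm = 2 × 10^10 m
GM = 3.986 × 10^15 m³/s²
2GM/r = 2 × (3.986 × 10^15) / (2 × 10^10) = 398600 m²/s²
v_esc = √(2GM/r) = 631.348 m/s ≈ 631.3 m/s

Final answer: 631.3 m/s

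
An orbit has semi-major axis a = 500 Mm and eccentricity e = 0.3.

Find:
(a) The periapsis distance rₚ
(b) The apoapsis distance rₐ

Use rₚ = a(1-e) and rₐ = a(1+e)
a = 500 Mm = 5 × 10^8 m
e = 0.3:  1 − e = 0.7,  1 + e = 1.3
(a) rₚ = a(1 − e) = 5 × 10^8 m × 0.7 = 3.5 × 10^8 m ≈ 350 Mm
(b) rₐ = a(1 + e) = 5 × 10^8 m × 1.3 = 6.5 × 10^8 m ≈ 650 Mm

Final answer:
(a) rₚ = 350 Mm
(b) rₐ = 650 Mm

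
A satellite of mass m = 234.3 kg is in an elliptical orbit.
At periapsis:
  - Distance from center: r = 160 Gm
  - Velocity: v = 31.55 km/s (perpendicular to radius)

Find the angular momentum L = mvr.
r = 160 Gm = 1.6 × 10^11 m
v = 31.55 km/s = 31550 m/s
vr = 31550 × 1.6 × 10^11 = 5.048 × 10^15 m²/s
L = m × vr = 234.3 × 5.048 × 10^15 = 1.18275 × 10^18 kg·m²/s ≈ 1.183 × 10^18 kg·m²/s

Final answer: L = 1.183 × 10^18 kg·m²/s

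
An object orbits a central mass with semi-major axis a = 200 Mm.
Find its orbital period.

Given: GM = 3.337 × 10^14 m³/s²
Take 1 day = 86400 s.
a = 200 Mm = 2 × 10^8 m
GM = 3.337 × 10^14 m³/s²
a³ = 8 × 10^24 m³
T = 2π √(a³/GM) = 2π √((8 × 10^24) / (3.337 × 10^14)) = 2π × 154834 s
T = 972852 s ≈ 11.26 days

Final answer: 11.26 days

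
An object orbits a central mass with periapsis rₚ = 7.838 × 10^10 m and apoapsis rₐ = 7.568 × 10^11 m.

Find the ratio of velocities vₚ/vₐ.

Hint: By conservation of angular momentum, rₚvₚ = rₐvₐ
rₚ = 7.838 × 10^10 m
rₐ = 7.568 × 10^11 m
rₚvₚ = rₐvₐ  ⇒  vₚ/vₐ = rₐ/rₚ
vₚ/vₐ = (7.568 × 10^11) / (7.838 × 10^10) = 9.65552

Final answer: vₚ/vₐ = 9.656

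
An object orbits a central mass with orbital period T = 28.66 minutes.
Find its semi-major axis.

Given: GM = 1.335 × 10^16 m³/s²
T = 28.66 minutes = 1719.6 s
GM = 1.335 × 10^16 m³/s²
Kepler's third law: a³ = GM T² / (4π²)
T² = 2.95702 × 10^6 s²
a³ = (1.335 × 10^16) × (2.95702 × 10^6) / (4π²) = 9.99946 × 10^20 m³
a = (a³)^(1/3) = 9.99982 × 10^6 m ≈ 10 Mm

Final answer: 10 Mm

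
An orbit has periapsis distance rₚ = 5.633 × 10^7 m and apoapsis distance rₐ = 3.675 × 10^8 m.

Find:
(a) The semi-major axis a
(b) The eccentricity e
rₚ = 5.633 × 10^7 m
rₐ = 3.675 × 10^8 m
(a) a = (rₚ + rₐ)/2 = 2.11915 × 10^8 m ≈ 2.119 × 10^8 m
(b) e = (rₐ − rₚ)/(rₐ + rₚ) = (3.1117 × 10^8) / (4.2383 × 10^8) = 0.734186

Final answer:
(a) a = 2.119 × 10^8 m
(b) e = 0.7342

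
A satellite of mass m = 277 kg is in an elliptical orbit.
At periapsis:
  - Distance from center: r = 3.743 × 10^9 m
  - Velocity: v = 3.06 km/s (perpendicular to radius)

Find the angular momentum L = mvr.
r = 3.743 × 10^9 m
v = 3.06 km/s = 3060 m/s
vr = 3060 × 3.743 × 10^9 = 1.14536 × 10^13 m²/s
L = m × vr = 277 × 1.14536 × 10^13 = 3.17264 × 10^15 kg·m²/s ≈ 3.173 × 10^15 kg·m²/s

Final answer: L = 3.173 × 10^15 kg·m²/s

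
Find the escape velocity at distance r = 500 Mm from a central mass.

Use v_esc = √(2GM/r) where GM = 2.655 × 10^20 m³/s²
r = 500 Mm = 5 × 10^8 m
GM = 2.655 × 10^20 m³/s²
2GM/r = 2 × (2.655 × 10^20) / (5 × 10^8) = 1.062 × 10^12 m²/s²
v_esc = √(2GM/r) = 1.03053 × 10^6 m/s ≈ 1031 km/s

Final answer: 1031 km/s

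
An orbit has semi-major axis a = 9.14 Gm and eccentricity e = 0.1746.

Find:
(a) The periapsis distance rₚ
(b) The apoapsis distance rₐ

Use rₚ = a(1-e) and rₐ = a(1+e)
a = 9.14 Gm = 9.14 × 10^9 m
e = 0.1746:  1 − e = 0.8254,  1 + e = 1.1746
(a) rₚ = a(1 − e) = 9.14 × 10^9 m × 0.8254 = 7.54416 × 10^9 m ≈ 7.544 Gm
(b) rₐ = a(1 + e) = 9.14 × 10^9 m × 1.1746 = 1.07358 × 10^10 m ≈ 10.74 Gm

Final answer:
(a) rₚ = 7.544 Gm
(b) rₐ = 10.74 Gm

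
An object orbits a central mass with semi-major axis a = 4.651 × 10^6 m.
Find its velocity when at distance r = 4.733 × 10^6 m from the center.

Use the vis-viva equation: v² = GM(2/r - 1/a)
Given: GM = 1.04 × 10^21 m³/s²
a = 4.651 × 10^6 m
r = 4.733 × 10^6 m
GM = 1.04 × 10^21 m³/s²
2/r − 1/a = 4.22565 × 10^-7 − 2.15008 × 10^-7 = 2.07557 × 10^-7 m⁻¹
v² = GM (2/r − 1/a) = 2.1586 × 10^14 m²/s²
v = 1.46922 × 10^7 m/s ≈ 1.469 × 10^4 km/s

Final answer: 1.469 × 10^4 km/s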